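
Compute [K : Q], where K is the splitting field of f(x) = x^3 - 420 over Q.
[K : Q] = 6

The roots of x^3 - 420 are ∛420, ω∛420, ω^2∛420 where ω = e^(2πi/3) is a primitive cube root of unity, so K = Q(∛420, ω). Now [Q(∛420):Q] = 3 (since 420 is not a perfect cube, x^3 - 420 is irreducible) and [Q(ω):Q] = 2. Both 2 and 3 divide [K:Q], and [K:Q] ≤ 3·2 = 6, so [K:Q] = 6. (Equivalently: Q(∛420) ⊂ R but ω ∉ R, so [K : Q(∛420)] = 2.)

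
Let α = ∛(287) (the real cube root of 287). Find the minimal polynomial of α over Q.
m_α(x) = x^3 - 287

α satisfies α^3 = 287, so x^3 - 287 annihilates α. By the rational root test, a rational root p/q (in lowest terms) of x^3 - 287 would satisfy p^3 = 287 q^3, forcing q = 1 and p^3 = 287; but 287 is not a perfect cube, contradiction. A monic cubic over Q with no rational root is irreducible (any nontrivial factorization would include a linear factor). Hence x^3 - 287 is the minimal polynomial of α, and in particular [Q(α):Q] = 3.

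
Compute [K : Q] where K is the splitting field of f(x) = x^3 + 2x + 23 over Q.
[K : Q] = 6

By the rational root test, any rational root of the monic integer polynomial f(x) = x^3 + 2x + 23 must be an integer dividing the constant term 23, i.e. one of ±{1, 23}. Evaluating: f(1) = 26, f(-1) = 20, f(23) = 12236, f(-23) = -12190; none is 0, so f has no rational root and is therefore irreducible over Q (a cubic with no linear factor over a field is irreducible). For an irreducible cubic, the Galois group is A_3 or S_3 according as the discriminant disc(f) = -4a^3 - 27b^2 = -4·(2)^3 - 27·(23)^2 = -14315 is or is not a square in Q. Here disc(f) = -14315 is not a perfect square in Q, so the Galois group of f over Q is not contained in A_3 and must be all of S_3. The splitting field has degree |S_3| = 6 over Q, so [K : Q] = 6.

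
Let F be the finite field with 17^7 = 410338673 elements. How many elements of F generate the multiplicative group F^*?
There are φ(410338672) = 205169328 primitive elements

F_q^* is cyclic of order q - 1 = 410338672. A cyclic group of order m has exactly φ(m) generators. Here m = 410338672 = 2^4 · 25646167, so the number of primitive elements is φ(410338672) = 205169328.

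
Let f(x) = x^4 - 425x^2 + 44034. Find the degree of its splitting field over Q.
[K : Q] = 4

Solving the quadratic in x^2: x^2 = (425 ± √(425^2 - 4·44034))/2 = (425 ± √4489)/2 = (425 ± 67)/2, giving x^2 = 246 or x^2 = 179. So f(x) = (x^2 - 246)(x^2 - 179) and the roots of f are ±√246, ±√179. Hence the splitting field is K = Q(√246, √179). Since 246 and 179 are distinct squarefree integers > 1, their product 44034 is not a perfect square, so √179 ∉ Q(√246). By the tower law [K:Q] = [Q(√246,√179):Q(√246)] · [Q(√246):Q] = 2 · 2 = 4.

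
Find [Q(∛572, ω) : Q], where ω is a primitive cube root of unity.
[Q(∛572, ω) : Q] = 6

[Q(∛572):Q] = 3 (min poly x^3 - 572, irreducible since 572 is not a perfect cube). [Q(ω):Q] = 2 (min poly x^2 + x + 1). Since Q(∛572) ⊂ R and ω ∉ R, we have ω ∉ Q(∛572), so x^2 + x + 1 remains irreducible over Q(∛572) and [Q(∛572, ω) : Q(∛572)] = 2. By the tower law, [Q(∛572, ω) : Q] = 3 · 2 = 6. (In fact Q(∛572, ω) is the splitting field of x^3 - 572 over Q.)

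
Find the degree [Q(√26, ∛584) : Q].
[Q(√26, ∛584) : Q] = 6

Let L = Q(√26, ∛584). Since Q(√26) ⊂ L and [Q(√26):Q] = 2, the tower law gives 2 | [L:Q]. Likewise Q(∛584) ⊂ L with [Q(∛584):Q] = 3 (because 584 is not a perfect cube), so 3 | [L:Q]. As gcd(2,3) = 1, [L:Q] is divisible by 6. Conversely L is generated over Q by √26 and ∛584, so [L:Q] ≤ 2·3 = 6. Therefore [Q(√26, ∛584) : Q] = 6.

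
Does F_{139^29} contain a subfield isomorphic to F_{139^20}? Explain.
No: F_{139^20} is not a subfield of F_{139^29}

F_{p^m} embeds in F_{p^n} iff m | n. Here 20 ∤ 29 (since 29 = 1·20 + 9 with remainder 9 ≠ 0), so F_{139^20} is not a subfield of F_{139^29}. Equivalently: if it were, the tower law would give 20 = [F_{139^20}:F_139] dividing [F_{139^29}:F_139] = 29, contradiction.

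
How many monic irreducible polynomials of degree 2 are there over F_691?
There are 238395 monic irreducible polynomials of degree 2 over F_691

Each element of F_{691^2} that lies in no proper subfield is a root of exactly one monic irreducible of degree 2 over F_691, and each such polynomial has 2 distinct roots in F_{691^2}. By Möbius inversion the count is N_691(2) = (1/2) Σ_{d|2} μ(2/d) · 691^d = (1/2)(μ(2)·691^1 + μ(1)·691^2) = 476790/2 = 238395.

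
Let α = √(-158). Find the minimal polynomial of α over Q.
m_α(x) = x^2 + 158

α satisfies α^2 + 158 = 0, so x^2 + 158 annihilates α. Since d = -158 is squarefree and ≠ 1, it is not a perfect square in Q, so x^2 + 158 has no rational root and is therefore irreducible over Q (a degree-2 polynomial over a field is irreducible iff it has no root). Hence m_α(x) = x^2 + 158.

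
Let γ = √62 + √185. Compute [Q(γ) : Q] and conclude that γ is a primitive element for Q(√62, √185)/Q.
[Q(γ) : Q] = 4 (equivalently, Q(γ) = Q(√62, √185))

Obviously Q(γ) ⊆ Q(√62, √185), and [Q(√62, √185):Q] = 4 (since 62, 185 are distinct squarefree integers > 1 with 11470 not a perfect square). To show equality we compute the minimal polynomial of γ. From γ = √62 + √185: γ^2 = 62 + 2√(11470) + 185 = 247 + 2√(11470), so γ^2 - 247 = 2√(11470); squaring, (γ^2 - 247)^2 = 4·11470, i.e. γ^4 - 494γ^2 + 61009 - 45880 = 0, i.e. γ^4 - 494γ^2 + 15129 = 0. So γ is a root of x^4 - 494x^2 + 15129. This polynomial is irreducible over Q: it has no rational root (each ±√62 ± √185 is irrational), and any factorization into two quadratics over Q would force √(11470) ∈ Q (pairing opposite roots) or √62, √185 ∈ Q (other pairings), all impossible. Hence [Q(γ):Q] = 4 = [Q(√62, √185):Q], so Q(γ) = Q(√62, √185).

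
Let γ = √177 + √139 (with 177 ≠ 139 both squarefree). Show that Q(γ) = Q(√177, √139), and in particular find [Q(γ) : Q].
[Q(γ) : Q] = 4 (equivalently, Q(γ) = Q(√177, √139))

Obviously Q(γ) ⊆ Q(√177, √139), and [Q(√177, √139):Q] = 4 (since 177, 139 are distinct squarefree integers > 1 with 24603 not a perfect square). To show equality we compute the minimal polynomial of γ. From γ = √177 + √139: γ^2 = 177 + 2√(24603) + 139 = 316 + 2√(24603), so γ^2 - 316 = 2√(24603); squaring, (γ^2 - 316)^2 = 4·24603, i.e. γ^4 - 632γ^2 + 99856 - 98412 = 0, i.e. γ^4 - 632γ^2 + 1444 = 0. So γ is a root of x^4 - 632x^2 + 1444. This polynomial is irreducible over Q: it has no rational root (each ±√177 ± √139 is irrational), and any factorization into two quadratics over Q would force √(24603) ∈ Q (pairing opposite roots) or √177, √139 ∈ Q (other pairings), all impossible. Hence [Q(γ):Q] = 4 = [Q(√177, √139):Q], so Q(γ) = Q(√177, √139).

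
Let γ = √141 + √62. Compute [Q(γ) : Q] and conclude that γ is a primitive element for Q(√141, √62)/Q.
[Q(γ) : Q] = 4 (equivalently, Q(γ) = Q(√141, √62))

Obviously Q(γ) ⊆ Q(√141, √62), and [Q(√141, √62):Q] = 4 (since 141, 62 are distinct squarefree integers > 1 with 8742 not a perfect square). To show equality we compute the minimal polynomial of γ. From γ = √141 + √62: γ^2 = 141 + 2√(8742) + 62 = 203 + 2√(8742), so γ^2 - 203 = 2√(8742); squaring, (γ^2 - 203)^2 = 4·8742, i.e. γ^4 - 406γ^2 + 41209 - 34968 = 0, i.e. γ^4 - 406γ^2 + 6241 = 0. So γ is a root of x^4 - 406x^2 + 6241. This polynomial is irreducible over Q: it has no rational root (each ±√141 ± √62 is irrational), and any factorization into two quadratics over Q would force √(8742) ∈ Q (pairing opposite roots) or √141, √62 ∈ Q (other pairings), all impossible. Hence [Q(γ):Q] = 4 = [Q(√141, √62):Q], so Q(γ) = Q(√141, √62).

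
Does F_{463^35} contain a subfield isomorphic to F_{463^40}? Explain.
No: F_{463^40} is not a subfield of F_{463^35}

F_{p^m} embeds in F_{p^n} iff m | n. Here 40 ∤ 35 (since 35 = 0·40 + 35 with remainder 35 ≠ 0), so F_{463^40} is not a subfield of F_{463^35}. Equivalently: if it were, the tower law would give 40 = [F_{463^40}:F_463] dividing [F_{463^35}:F_463] = 35, contradiction.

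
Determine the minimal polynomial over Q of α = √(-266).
m_α(x) = x^2 + 266

α satisfies α^2 + 266 = 0, so x^2 + 266 annihilates α. Since d = -266 is squarefree and ≠ 1, it is not a perfect square in Q, so x^2 + 266 has no rational root and is therefore irreducible over Q (a degree-2 polynomial over a field is irreducible iff it has no root). Hence m_α(x) = x^2 + 266.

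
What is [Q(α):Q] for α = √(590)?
[Q(α):Q] = 2

[Q(α):Q] equals the degree of the minimal polynomial of α. Here α^2 = 590 and x^2 - 590 is irreducible (d = 590 is squarefree, ≠ 1, hence not a square), so deg(m_α) = 2. Thus [Q(α):Q] = 2.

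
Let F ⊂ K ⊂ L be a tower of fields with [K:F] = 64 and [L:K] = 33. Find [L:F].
[L:F] = 2112

The tower law says that for any tower of field extensions F ⊂ K ⊂ L with finite degrees, [L:F] = [L:K] · [K:F]. Here this gives [L:F] = 33 · 64 = 2112.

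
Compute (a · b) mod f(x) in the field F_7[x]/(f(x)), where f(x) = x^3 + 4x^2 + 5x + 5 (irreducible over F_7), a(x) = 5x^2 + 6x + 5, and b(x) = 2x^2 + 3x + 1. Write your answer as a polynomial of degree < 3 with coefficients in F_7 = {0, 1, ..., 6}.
a · b ≡ x (mod f(x))

Multiply in F_7[x]: a(x)·b(x) = (5x^2 + 6x + 5)·(2x^2 + 3x + 1) = 3x^4 + 6x^3 + 5x^2 + 5. This has degree ≥ 3, so divide by f(x) over F_7: 3x^4 + 6x^3 + 5x^2 + 5 = (3x + 1)·(x^3 + 4x^2 + 5x + 5) + (x). Hence a·b ≡ x (mod f). (F_7[x]/(f) is a field with 7^3 = 343 elements since f is irreducible of degree 3.)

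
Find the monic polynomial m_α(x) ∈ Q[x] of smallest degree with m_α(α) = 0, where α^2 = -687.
m_α(x) = x^2 + 687

α satisfies α^2 + 687 = 0, so x^2 + 687 annihilates α. Since d = -687 is squarefree and ≠ 1, it is not a perfect square in Q, so x^2 + 687 has no rational root and is therefore irreducible over Q (a degree-2 polynomial over a field is irreducible iff it has no root). Hence m_α(x) = x^2 + 687.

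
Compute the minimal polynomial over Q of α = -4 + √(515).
m_α(x) = x^2 + 8x - 499

From α + 4 = √(515), squaring gives (α + 4)^2 = 515, i.e. α^2 + 8α + 16 = 515, so α^2 + 8α - 499 = 0. The discriminant of x^2 + 8x - 499 is (8)^2 - 4·(-499) = 64 + 1996 = 2060, and 4·(515) is not a perfect square in Q since 515 is squarefree and ≠ 1. Hence x^2 + 8x - 499 is irreducible over Q and is the minimal polynomial of α.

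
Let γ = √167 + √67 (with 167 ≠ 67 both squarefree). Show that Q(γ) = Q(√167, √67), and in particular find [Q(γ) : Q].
[Q(γ) : Q] = 4 (equivalently, Q(γ) = Q(√167, √67))

Obviously Q(γ) ⊆ Q(√167, √67), and [Q(√167, √67):Q] = 4 (since 167, 67 are distinct squarefree integers > 1 with 11189 not a perfect square). To show equality we compute the minimal polynomial of γ. From γ = √167 + √67: γ^2 = 167 + 2√(11189) + 67 = 234 + 2√(11189), so γ^2 - 234 = 2√(11189); squaring, (γ^2 - 234)^2 = 4·11189, i.e. γ^4 - 468γ^2 + 54756 - 44756 = 0, i.e. γ^4 - 468γ^2 + 10000 = 0. So γ is a root of x^4 - 468x^2 + 10000. This polynomial is irreducible over Q: it has no rational root (each ±√167 ± √67 is irrational), and any factorization into two quadratics over Q would force √(11189) ∈ Q (pairing opposite roots) or √167, √67 ∈ Q (other pairings), all impossible. Hence [Q(γ):Q] = 4 = [Q(√167, √67):Q], so Q(γ) = Q(√167, √67).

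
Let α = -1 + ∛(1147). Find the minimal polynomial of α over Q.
m_α(x) = x^3 + 3x^2 + 3x - 1146

Set β = α + 1 = ∛(1147), so β^3 = 1147. Then (α + 1)^3 - 1147 = 0, i.e. α is a root of g(x) = (x + 1)^3 - 1147 = x^3 + 3x^2 + 3x - 1146. Since g(x) = h(x + 1) where h(x) = x^3 - 1147, and h is irreducible over Q (because 1147 is not a perfect cube, so h has no rational root, and a monic cubic with no rational root is irreducible), g is also irreducible (irreducibility is preserved under the substitution x → x + 1). Hence m_α(x) = x^3 + 3x^2 + 3x - 1146.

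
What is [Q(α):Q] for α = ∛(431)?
[Q(α):Q] = 3

The minimal polynomial of α is x^3 - 431, irreducible over Q since 431 is not a perfect cube (so x^3 - 431 has no rational root). Hence [Q(α):Q] = deg(m_α) = 3.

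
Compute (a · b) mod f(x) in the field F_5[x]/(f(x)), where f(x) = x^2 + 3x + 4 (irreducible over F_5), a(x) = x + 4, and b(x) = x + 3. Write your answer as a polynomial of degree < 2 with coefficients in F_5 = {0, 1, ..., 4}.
a · b ≡ 4x + 3 (mod f(x))

Multiply in F_5[x]: a(x)·b(x) = (x + 4)·(x + 3) = x^2 + 2x + 2. This has degree ≥ 2, so divide by f(x) over F_5: x^2 + 2x + 2 = (1)·(x^2 + 3x + 4) + (4x + 3). Hence a·b ≡ 4x + 3 (mod f). (F_5[x]/(f) is a field with 5^2 = 25 elements since f is irreducible of degree 2.)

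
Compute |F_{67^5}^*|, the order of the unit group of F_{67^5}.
|F_{67^5}^*| = 1350125106

F_{67^5} has 67^5 = 1350125107 elements; its multiplicative group consists of all nonzero elements, so |F_{67^5}^*| = 1350125107 - 1 = 1350125106. (It is cyclic since any finite subgroup of the multiplicative group of a field is cyclic.)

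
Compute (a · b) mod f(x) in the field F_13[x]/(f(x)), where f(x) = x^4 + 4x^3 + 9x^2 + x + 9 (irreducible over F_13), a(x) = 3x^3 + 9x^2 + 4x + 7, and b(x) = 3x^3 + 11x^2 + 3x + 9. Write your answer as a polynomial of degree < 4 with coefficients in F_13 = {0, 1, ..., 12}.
a · b ≡ 5x^3 + 6x^2 + 2x + 4 (mod f(x))

Multiply in F_13[x]: a(x)·b(x) = (3x^3 + 9x^2 + 4x + 7)·(3x^3 + 11x^2 + 3x + 9) = 9x^6 + 8x^5 + 3x^4 + 2x^3 + x^2 + 5x + 11. This has degree ≥ 4, so divide by f(x) over F_13: 9x^6 + 8x^5 + 3x^4 + 2x^3 + x^2 + 5x + 11 = (9x^2 + 11x + 8)·(x^4 + 4x^3 + 9x^2 + x + 9) + (5x^3 + 6x^2 + 2x + 4). Hence a·b ≡ 5x^3 + 6x^2 + 2x + 4 (mod f). (F_13[x]/(f) is a field with 13^4 = 28561 elements since f is irreducible of degree 4.)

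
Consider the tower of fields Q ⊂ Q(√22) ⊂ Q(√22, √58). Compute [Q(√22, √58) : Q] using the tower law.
[Q(√22, √58) : Q] = 4

[Q(√22):Q] = 2 (min poly x^2 - 22, irreducible since 22 is squarefree > 1). For the top step, suppose √58 ∈ Q(√22), say √58 = c + d√22 with c, d ∈ Q. Squaring: 58 = c^2 + 22d^2 + 2cd√22. Since √22 ∉ Q this forces 2cd = 0. If d = 0 then √58 = c ∈ Q, contradicting 58 squarefree > 1. If c = 0 then 58 = 22d^2, so 22·58 = (22d)^2 is a perfect square in Q — but 22·58 = 1276 is not a perfect square (since 22 and 58 are distinct squarefree integers). Contradiction. Hence √58 ∉ Q(√22), so x^2 - 58 stays irreducible over Q(√22) and [Q(√22, √58) : Q(√22)] = 2. By the tower law, [Q(√22, √58) : Q] = 2 · 2 = 4.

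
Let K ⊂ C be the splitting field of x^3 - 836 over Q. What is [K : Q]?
[K : Q] = 6

The roots of x^3 - 836 are ∛836, ω∛836, ω^2∛836 where ω = e^(2πi/3) is a primitive cube root of unity, so K = Q(∛836, ω). Now [Q(∛836):Q] = 3 (since 836 is not a perfect cube, x^3 - 836 is irreducible) and [Q(ω):Q] = 2. Both 2 and 3 divide [K:Q], and [K:Q] ≤ 3·2 = 6, so [K:Q] = 6. (Equivalently: Q(∛836) ⊂ R but ω ∉ R, so [K : Q(∛836)] = 2.)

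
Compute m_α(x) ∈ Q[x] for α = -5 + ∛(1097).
m_α(x) = x^3 + 15x^2 + 75x - 972

Set β = α + 5 = ∛(1097), so β^3 = 1097. Then (α + 5)^3 - 1097 = 0, i.e. α is a root of g(x) = (x + 5)^3 - 1097 = x^3 + 15x^2 + 75x - 972. Since g(x) = h(x + 5) where h(x) = x^3 - 1097, and h is irreducible over Q (because 1097 is not a perfect cube, so h has no rational root, and a monic cubic with no rational root is irreducible), g is also irreducible (irreducibility is preserved under the substitution x → x + 5). Hence m_α(x) = x^3 + 15x^2 + 75x - 972.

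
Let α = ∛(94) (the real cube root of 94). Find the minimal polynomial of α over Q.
m_α(x) = x^3 - 94

α satisfies α^3 = 94, so x^3 - 94 annihilates α. By the rational root test, a rational root p/q (in lowest terms) of x^3 - 94 would satisfy p^3 = 94 q^3, forcing q = 1 and p^3 = 94; but 94 is not a perfect cube, contradiction. A monic cubic over Q with no rational root is irreducible (any nontrivial factorization would include a linear factor). Hence x^3 - 94 is the minimal polynomial of α, and in particular [Q(α):Q] = 3.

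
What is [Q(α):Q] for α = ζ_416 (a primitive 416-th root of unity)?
[Q(α):Q] = 192

The minimal polynomial of ζ_416 over Q is the 416-th cyclotomic polynomial Φ_416(x), which is irreducible over Q and has degree φ(416) = 192. Hence [Q(α):Q] = φ(416) = 192.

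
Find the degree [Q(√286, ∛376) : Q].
[Q(√286, ∛376) : Q] = 6

Let L = Q(√286, ∛376). Since Q(√286) ⊂ L and [Q(√286):Q] = 2, the tower law gives 2 | [L:Q]. Likewise Q(∛376) ⊂ L with [Q(∛376):Q] = 3 (because 376 is not a perfect cube), so 3 | [L:Q]. As gcd(2,3) = 1, [L:Q] is divisible by 6. Conversely L is generated over Q by √286 and ∛376, so [L:Q] ≤ 2·3 = 6. Therefore [Q(√286, ∛376) : Q] = 6.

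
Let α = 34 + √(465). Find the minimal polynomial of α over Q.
m_α(x) = x^2 - 68x + 691

From α - 34 = √(465), squaring gives (α - 34)^2 = 465, i.e. α^2 - 68α + 1156 = 465, so α^2 - 68α + 691 = 0. The discriminant of x^2 - 68x + 691 is (-68)^2 - 4·(691) = 4624 - 2764 = 1860, and 4·(465) is not a perfect square in Q since 465 is squarefree and ≠ 1. Hence x^2 - 68x + 691 is irreducible over Q and is the minimal polynomial of α.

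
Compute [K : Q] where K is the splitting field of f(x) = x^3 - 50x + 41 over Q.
[K : Q] = 6

By the rational root test, any rational root of the monic integer polynomial f(x) = x^3 - 50x + 41 must be an integer dividing the constant term 41, i.e. one of ±{1, 41}. Evaluating: f(1) = -8, f(-1) = 90, f(41) = 66912, f(-41) = -66830; none is 0, so f has no rational root and is therefore irreducible over Q (a cubic with no linear factor over a field is irreducible). For an irreducible cubic, the Galois group is A_3 or S_3 according as the discriminant disc(f) = -4a^3 - 27b^2 = -4·(-50)^3 - 27·(41)^2 = 454613 is or is not a square in Q. Here disc(f) = 454613 is not a perfect square in Q, so the Galois group of f over Q is not contained in A_3 and must be all of S_3. The splitting field has degree |S_3| = 6 over Q, so [K : Q] = 6.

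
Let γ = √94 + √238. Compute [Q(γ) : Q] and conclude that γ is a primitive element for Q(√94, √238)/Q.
[Q(γ) : Q] = 4 (equivalently, Q(γ) = Q(√94, √238))

Obviously Q(γ) ⊆ Q(√94, √238), and [Q(√94, √238):Q] = 4 (since 94, 238 are distinct squarefree integers > 1 with 22372 not a perfect square). To show equality we compute the minimal polynomial of γ. From γ = √94 + √238: γ^2 = 94 + 2√(22372) + 238 = 332 + 2√(22372), so γ^2 - 332 = 2√(22372); squaring, (γ^2 - 332)^2 = 4·22372, i.e. γ^4 - 664γ^2 + 110224 - 89488 = 0, i.e. γ^4 - 664γ^2 + 20736 = 0. So γ is a root of x^4 - 664x^2 + 20736. This polynomial is irreducible over Q: it has no rational root (each ±√94 ± √238 is irrational), and any factorization into two quadratics over Q would force √(22372) ∈ Q (pairing opposite roots) or √94, √238 ∈ Q (other pairings), all impossible. Hence [Q(γ):Q] = 4 = [Q(√94, √238):Q], so Q(γ) = Q(√94, √238).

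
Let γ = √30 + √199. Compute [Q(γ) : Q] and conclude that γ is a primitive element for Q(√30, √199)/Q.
[Q(γ) : Q] = 4 (equivalently, Q(γ) = Q(√30, √199))

Obviously Q(γ) ⊆ Q(√30, √199), and [Q(√30, √199):Q] = 4 (since 30, 199 are distinct squarefree integers > 1 with 5970 not a perfect square). To show equality we compute the minimal polynomial of γ. From γ = √30 + √199: γ^2 = 30 + 2√(5970) + 199 = 229 + 2√(5970), so γ^2 - 229 = 2√(5970); squaring, (γ^2 - 229)^2 = 4·5970, i.e. γ^4 - 458γ^2 + 52441 - 23880 = 0, i.e. γ^4 - 458γ^2 + 28561 = 0. So γ is a root of x^4 - 458x^2 + 28561. This polynomial is irreducible over Q: it has no rational root (each ±√30 ± √199 is irrational), and any factorization into two quadratics over Q would force √(5970) ∈ Q (pairing opposite roots) or √30, √199 ∈ Q (other pairings), all impossible. Hence [Q(γ):Q] = 4 = [Q(√30, √199):Q], so Q(γ) = Q(√30, √199).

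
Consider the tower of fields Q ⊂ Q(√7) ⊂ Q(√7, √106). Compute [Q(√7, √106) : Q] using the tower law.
[Q(√7, √106) : Q] = 4

[Q(√7):Q] = 2 (min poly x^2 - 7, irreducible since 7 is squarefree > 1). For the top step, suppose √106 ∈ Q(√7), say √106 = c + d√7 with c, d ∈ Q. Squaring: 106 = c^2 + 7d^2 + 2cd√7. Since √7 ∉ Q this forces 2cd = 0. If d = 0 then √106 = c ∈ Q, contradicting 106 squarefree > 1. If c = 0 then 106 = 7d^2, so 7·106 = (7d)^2 is a perfect square in Q — but 7·106 = 742 is not a perfect square (since 7 and 106 are distinct squarefree integers). Contradiction. Hence √106 ∉ Q(√7), so x^2 - 106 stays irreducible over Q(√7) and [Q(√7, √106) : Q(√7)] = 2. By the tower law, [Q(√7, √106) : Q] = 2 · 2 = 4.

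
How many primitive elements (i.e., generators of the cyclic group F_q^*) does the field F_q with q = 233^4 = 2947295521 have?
There are φ(2947295520) = 681246720 primitive elements

F_q^* is cyclic of order q - 1 = 2947295520. A cyclic group of order m has exactly φ(m) generators. Here m = 2947295520 = 2^5 · 3^2 · 5 · 13 · 29 · 61 · 89, so the number of primitive elements is φ(2947295520) = 681246720.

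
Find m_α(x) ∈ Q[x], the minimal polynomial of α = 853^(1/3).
m_α(x) = x^3 - 853

α satisfies α^3 = 853, so x^3 - 853 annihilates α. By the rational root test, a rational root p/q (in lowest terms) of x^3 - 853 would satisfy p^3 = 853 q^3, forcing q = 1 and p^3 = 853; but 853 is not a perfect cube, contradiction. A monic cubic over Q with no rational root is irreducible (any nontrivial factorization would include a linear factor). Hence x^3 - 853 is the minimal polynomial of α, and in particular [Q(α):Q] = 3.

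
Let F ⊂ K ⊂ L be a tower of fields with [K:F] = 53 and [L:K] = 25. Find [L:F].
[L:F] = 1325

The tower law says that for any tower of field extensions F ⊂ K ⊂ L with finite degrees, [L:F] = [L:K] · [K:F]. Here this gives [L:F] = 25 · 53 = 1325.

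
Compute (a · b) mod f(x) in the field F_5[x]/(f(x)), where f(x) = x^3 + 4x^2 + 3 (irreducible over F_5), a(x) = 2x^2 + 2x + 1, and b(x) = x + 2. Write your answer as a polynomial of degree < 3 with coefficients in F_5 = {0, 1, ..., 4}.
a · b ≡ 3x^2 + 1 (mod f(x))

Multiply in F_5[x]: a(x)·b(x) = (2x^2 + 2x + 1)·(x + 2) = 2x^3 + x^2 + 2. This has degree ≥ 3, so divide by f(x) over F_5: 2x^3 + x^2 + 2 = (2)·(x^3 + 4x^2 + 3) + (3x^2 + 1). Hence a·b ≡ 3x^2 + 1 (mod f). (F_5[x]/(f) is a field with 5^3 = 125 elements since f is irreducible of degree 3.)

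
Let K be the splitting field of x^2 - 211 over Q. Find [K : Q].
[K : Q] = 2

f(x) = x^2 - 211 factors as (x - √211)(x + √211). The splitting field is K = Q(√211). Since 211 is squarefree and > 1, it is not a perfect square, so x^2 - 211 is irreducible over Q and [Q(√211) : Q] = 2. Hence [K : Q] = 2.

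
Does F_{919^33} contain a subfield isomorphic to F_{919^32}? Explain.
No: F_{919^32} is not a subfield of F_{919^33}

F_{p^m} embeds in F_{p^n} iff m | n. Here 32 ∤ 33 (since 33 = 1·32 + 1 with remainder 1 ≠ 0), so F_{919^32} is not a subfield of F_{919^33}. Equivalently: if it were, the tower law would give 32 = [F_{919^32}:F_919] dividing [F_{919^33}:F_919] = 33, contradiction.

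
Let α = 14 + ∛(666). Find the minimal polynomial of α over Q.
m_α(x) = x^3 - 42x^2 + 588x - 3410

Set β = α - 14 = ∛(666), so β^3 = 666. Then (α - 14)^3 - 666 = 0, i.e. α is a root of g(x) = (x - 14)^3 - 666 = x^3 - 42x^2 + 588x - 3410. Since g(x) = h(x - 14) where h(x) = x^3 - 666, and h is irreducible over Q (because 666 is not a perfect cube, so h has no rational root, and a monic cubic with no rational root is irreducible), g is also irreducible (irreducibility is preserved under the substitution x → x - 14). Hence m_α(x) = x^3 - 42x^2 + 588x - 3410.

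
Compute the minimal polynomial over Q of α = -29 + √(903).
m_α(x) = x^2 + 58x - 62

From α + 29 = √(903), squaring gives (α + 29)^2 = 903, i.e. α^2 + 58α + 841 = 903, so α^2 + 58α - 62 = 0. The discriminant of x^2 + 58x - 62 is (58)^2 - 4·(-62) = 3364 + 248 = 3612, and 4·(903) is not a perfect square in Q since 903 is squarefree and ≠ 1. Hence x^2 + 58x - 62 is irreducible over Q and is the minimal polynomial of α.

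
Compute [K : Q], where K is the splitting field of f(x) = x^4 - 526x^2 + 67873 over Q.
[K : Q] = 4

Solving the quadratic in x^2: x^2 = (526 ± √(526^2 - 4·67873))/2 = (526 ± √5184)/2 = (526 ± 72)/2, giving x^2 = 299 or x^2 = 227. So f(x) = (x^2 - 299)(x^2 - 227) and the roots of f are ±√299, ±√227. Hence the splitting field is K = Q(√299, √227). Since 299 and 227 are distinct squarefree integers > 1, their product 67873 is not a perfect square, so √227 ∉ Q(√299). By the tower law [K:Q] = [Q(√299,√227):Q(√299)] · [Q(√299):Q] = 2 · 2 = 4.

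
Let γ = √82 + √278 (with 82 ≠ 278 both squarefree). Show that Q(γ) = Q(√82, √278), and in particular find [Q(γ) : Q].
[Q(γ) : Q] = 4 (equivalently, Q(γ) = Q(√82, √278))

Obviously Q(γ) ⊆ Q(√82, √278), and [Q(√82, √278):Q] = 4 (since 82, 278 are distinct squarefree integers > 1 with 22796 not a perfect square). To show equality we compute the minimal polynomial of γ. From γ = √82 + √278: γ^2 = 82 + 2√(22796) + 278 = 360 + 2√(22796), so γ^2 - 360 = 2√(22796); squaring, (γ^2 - 360)^2 = 4·22796, i.e. γ^4 - 720γ^2 + 129600 - 91184 = 0, i.e. γ^4 - 720γ^2 + 38416 = 0. So γ is a root of x^4 - 720x^2 + 38416. This polynomial is irreducible over Q: it has no rational root (each ±√82 ± √278 is irrational), and any factorization into two quadratics over Q would force √(22796) ∈ Q (pairing opposite roots) or √82, √278 ∈ Q (other pairings), all impossible. Hence [Q(γ):Q] = 4 = [Q(√82, √278):Q], so Q(γ) = Q(√82, √278).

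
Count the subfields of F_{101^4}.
F_{101^4} has 3 subfields

The subfields of F_{p^n} are exactly the fields F_{p^d} for d | n (each is the fixed field of the unique index-d subgroup of Gal(F_{p^n}/F_p) ≅ Z/nZ). The divisors of n = 4 are {1, 2, 4}, giving 3 subfields: F_{101^1}, F_{101^2}, F_{101^4}.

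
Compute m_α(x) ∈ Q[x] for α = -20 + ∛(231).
m_α(x) = x^3 + 60x^2 + 1200x + 7769

Set β = α + 20 = ∛(231), so β^3 = 231. Then (α + 20)^3 - 231 = 0, i.e. α is a root of g(x) = (x + 20)^3 - 231 = x^3 + 60x^2 + 1200x + 7769. Since g(x) = h(x + 20) where h(x) = x^3 - 231, and h is irreducible over Q (because 231 is not a perfect cube, so h has no rational root, and a monic cubic with no rational root is irreducible), g is also irreducible (irreducibility is preserved under the substitution x → x + 20). Hence m_α(x) = x^3 + 60x^2 + 1200x + 7769.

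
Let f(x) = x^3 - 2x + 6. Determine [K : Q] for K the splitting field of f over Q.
[K : Q] = 6

By the rational root test, any rational root of the monic integer polynomial f(x) = x^3 - 2x + 6 must be an integer dividing the constant term 6, i.e. one of ±{1, 2, 3, 6}. Evaluating: f(1) = 5, f(-1) = 7, f(2) = 10, f(-2) = 2, f(3) = 27, f(-3) = -15, f(6) = 210, f(-6) = -198; none is 0, so f has no rational root and is therefore irreducible over Q (a cubic with no linear factor over a field is irreducible). For an irreducible cubic, the Galois group is A_3 or S_3 according as the discriminant disc(f) = -4a^3 - 27b^2 = -4·(-2)^3 - 27·(6)^2 = -940 is or is not a square in Q. Here disc(f) = -940 is not a perfect square in Q, so the Galois group of f over Q is not contained in A_3 and must be all of S_3. The splitting field has degree |S_3| = 6 over Q, so [K : Q] = 6.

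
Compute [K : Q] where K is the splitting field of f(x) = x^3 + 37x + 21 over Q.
[K : Q] = 6

By the rational root test, any rational root of the monic integer polynomial f(x) = x^3 + 37x + 21 must be an integer dividing the constant term 21, i.e. one of ±{1, 3, 7, 21}. Evaluating: f(1) = 59, f(-1) = -17, f(3) = 159, f(-3) = -117, f(7) = 623, f(-7) = -581, f(21) = 10059, f(-21) = -10017; none is 0, so f has no rational root and is therefore irreducible over Q (a cubic with no linear factor over a field is irreducible). For an irreducible cubic, the Galois group is A_3 or S_3 according as the discriminant disc(f) = -4a^3 - 27b^2 = -4·(37)^3 - 27·(21)^2 = -214519 is or is not a square in Q. Here disc(f) = -214519 is not a perfect square in Q, so the Galois group of f over Q is not contained in A_3 and must be all of S_3. The splitting field has degree |S_3| = 6 over Q, so [K : Q] = 6.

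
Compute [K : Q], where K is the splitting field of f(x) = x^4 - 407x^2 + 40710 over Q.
[K : Q] = 4

Solving the quadratic in x^2: x^2 = (407 ± √(407^2 - 4·40710))/2 = (407 ± √2809)/2 = (407 ± 53)/2, giving x^2 = 177 or x^2 = 230. So f(x) = (x^2 - 177)(x^2 - 230) and the roots of f are ±√177, ±√230. Hence the splitting field is K = Q(√177, √230). Since 177 and 230 are distinct squarefree integers > 1, their product 40710 is not a perfect square, so √230 ∉ Q(√177). By the tower law [K:Q] = [Q(√177,√230):Q(√177)] · [Q(√177):Q] = 2 · 2 = 4.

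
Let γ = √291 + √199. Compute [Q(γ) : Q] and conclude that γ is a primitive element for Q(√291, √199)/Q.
[Q(γ) : Q] = 4 (equivalently, Q(γ) = Q(√291, √199))

Obviously Q(γ) ⊆ Q(√291, √199), and [Q(√291, √199):Q] = 4 (since 291, 199 are distinct squarefree integers > 1 with 57909 not a perfect square). To show equality we compute the minimal polynomial of γ. From γ = √291 + √199: γ^2 = 291 + 2√(57909) + 199 = 490 + 2√(57909), so γ^2 - 490 = 2√(57909); squaring, (γ^2 - 490)^2 = 4·57909, i.e. γ^4 - 980γ^2 + 240100 - 231636 = 0, i.e. γ^4 - 980γ^2 + 8464 = 0. So γ is a root of x^4 - 980x^2 + 8464. This polynomial is irreducible over Q: it has no rational root (each ±√291 ± √199 is irrational), and any factorization into two quadratics over Q would force √(57909) ∈ Q (pairing opposite roots) or √291, √199 ∈ Q (other pairings), all impossible. Hence [Q(γ):Q] = 4 = [Q(√291, √199):Q], so Q(γ) = Q(√291, √199).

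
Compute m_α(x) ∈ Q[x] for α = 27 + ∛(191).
m_α(x) = x^3 - 81x^2 + 2187x - 19874

Set β = α - 27 = ∛(191), so β^3 = 191. Then (α - 27)^3 - 191 = 0, i.e. α is a root of g(x) = (x - 27)^3 - 191 = x^3 - 81x^2 + 2187x - 19874. Since g(x) = h(x - 27) where h(x) = x^3 - 191, and h is irreducible over Q (because 191 is not a perfect cube, so h has no rational root, and a monic cubic with no rational root is irreducible), g is also irreducible (irreducibility is preserved under the substitution x → x - 27). Hence m_α(x) = x^3 - 81x^2 + 2187x - 19874.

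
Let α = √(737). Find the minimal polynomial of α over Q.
m_α(x) = x^2 - 737

α satisfies α^2 - 737 = 0, so x^2 - 737 annihilates α. Since d = 737 is squarefree and ≠ 1, it is not a perfect square in Q, so x^2 - 737 has no rational root and is therefore irreducible over Q (a degree-2 polynomial over a field is irreducible iff it has no root). Hence m_α(x) = x^2 - 737.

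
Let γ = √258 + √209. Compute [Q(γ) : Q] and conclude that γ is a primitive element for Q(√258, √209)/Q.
[Q(γ) : Q] = 4 (equivalently, Q(γ) = Q(√258, √209))

Obviously Q(γ) ⊆ Q(√258, √209), and [Q(√258, √209):Q] = 4 (since 258, 209 are distinct squarefree integers > 1 with 53922 not a perfect square). To show equality we compute the minimal polynomial of γ. From γ = √258 + √209: γ^2 = 258 + 2√(53922) + 209 = 467 + 2√(53922), so γ^2 - 467 = 2√(53922); squaring, (γ^2 - 467)^2 = 4·53922, i.e. γ^4 - 934γ^2 + 218089 - 215688 = 0, i.e. γ^4 - 934γ^2 + 2401 = 0. So γ is a root of x^4 - 934x^2 + 2401. This polynomial is irreducible over Q: it has no rational root (each ±√258 ± √209 is irrational), and any factorization into two quadratics over Q would force √(53922) ∈ Q (pairing opposite roots) or √258, √209 ∈ Q (other pairings), all impossible. Hence [Q(γ):Q] = 4 = [Q(√258, √209):Q], so Q(γ) = Q(√258, √209).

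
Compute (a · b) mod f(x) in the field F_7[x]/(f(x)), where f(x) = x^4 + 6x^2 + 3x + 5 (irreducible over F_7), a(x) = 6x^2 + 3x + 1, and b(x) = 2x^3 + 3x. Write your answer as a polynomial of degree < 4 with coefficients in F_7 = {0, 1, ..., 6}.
a · b ≡ 4x^3 + 2x + 5 (mod f(x))

Multiply in F_7[x]: a(x)·b(x) = (6x^2 + 3x + 1)·(2x^3 + 3x) = 5x^5 + 6x^4 + 6x^3 + 2x^2 + 3x. This has degree ≥ 4, so divide by f(x) over F_7: 5x^5 + 6x^4 + 6x^3 + 2x^2 + 3x = (5x + 6)·(x^4 + 6x^2 + 3x + 5) + (4x^3 + 2x + 5). Hence a·b ≡ 4x^3 + 2x + 5 (mod f). (F_7[x]/(f) is a field with 7^4 = 2401 elements since f is irreducible of degree 4.)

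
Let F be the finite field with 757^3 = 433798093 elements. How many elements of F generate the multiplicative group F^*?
There are φ(433798092) = 114400512 primitive elements

F_q^* is cyclic of order q - 1 = 433798092. A cyclic group of order m has exactly φ(m) generators. Here m = 433798092 = 2^2 · 3^4 · 7 · 13 · 14713, so the number of primitive elements is φ(433798092) = 114400512.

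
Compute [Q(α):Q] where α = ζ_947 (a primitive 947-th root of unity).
[Q(α):Q] = 946

The minimal polynomial of ζ_947 over Q is the 947-th cyclotomic polynomial Φ_947(x), which is irreducible over Q and has degree φ(947) = 946. Hence [Q(α):Q] = φ(947) = 946.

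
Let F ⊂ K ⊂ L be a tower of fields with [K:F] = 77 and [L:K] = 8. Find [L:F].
[L:F] = 616

The tower law says that for any tower of field extensions F ⊂ K ⊂ L with finite degrees, [L:F] = [L:K] · [K:F]. Here this gives [L:F] = 8 · 77 = 616.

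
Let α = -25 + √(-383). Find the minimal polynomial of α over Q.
m_α(x) = x^2 + 50x + 1008

From α + 25 = √(-383), squaring gives (α + 25)^2 = -383, i.e. α^2 + 50α + 625 = -383, so α^2 + 50α + 1008 = 0. The discriminant of x^2 + 50x + 1008 is (50)^2 - 4·(1008) = 2500 - 4032 = -1532, and 4·(-383) is not a perfect square in Q since -383 is squarefree and ≠ 1. Hence x^2 + 50x + 1008 is irreducible over Q and is the minimal polynomial of α.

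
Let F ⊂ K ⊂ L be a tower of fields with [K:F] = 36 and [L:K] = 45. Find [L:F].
[L:F] = 1620

The tower law says that for any tower of field extensions F ⊂ K ⊂ L with finite degrees, [L:F] = [L:K] · [K:F]. Here this gives [L:F] = 45 · 36 = 1620.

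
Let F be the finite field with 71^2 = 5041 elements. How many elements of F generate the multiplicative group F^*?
There are φ(5040) = 1152 primitive elements

F_q^* is cyclic of order q - 1 = 5040. A cyclic group of order m has exactly φ(m) generators. Here m = 5040 = 2^4 · 3^2 · 5 · 7, so the number of primitive elements is φ(5040) = 1152.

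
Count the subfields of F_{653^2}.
F_{653^2} has 2 subfields

The subfields of F_{p^n} are exactly the fields F_{p^d} for d | n (each is the fixed field of the unique index-d subgroup of Gal(F_{p^n}/F_p) ≅ Z/nZ). The divisors of n = 2 are {1, 2}, giving 2 subfields: F_{653^1}, F_{653^2}.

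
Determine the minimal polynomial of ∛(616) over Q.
m_α(x) = x^3 - 616

α satisfies α^3 = 616, so x^3 - 616 annihilates α. By the rational root test, a rational root p/q (in lowest terms) of x^3 - 616 would satisfy p^3 = 616 q^3, forcing q = 1 and p^3 = 616; but 616 is not a perfect cube, contradiction. A monic cubic over Q with no rational root is irreducible (any nontrivial factorization would include a linear factor). Hence x^3 - 616 is the minimal polynomial of α, and in particular [Q(α):Q] = 3.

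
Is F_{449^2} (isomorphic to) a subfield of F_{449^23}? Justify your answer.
No: F_{449^2} is not a subfield of F_{449^23}

F_{p^m} embeds in F_{p^n} iff m | n. Here 2 ∤ 23 (since 23 = 11·2 + 1 with remainder 1 ≠ 0), so F_{449^2} is not a subfield of F_{449^23}. Equivalently: if it were, the tower law would give 2 = [F_{449^2}:F_449] dividing [F_{449^23}:F_449] = 23, contradiction.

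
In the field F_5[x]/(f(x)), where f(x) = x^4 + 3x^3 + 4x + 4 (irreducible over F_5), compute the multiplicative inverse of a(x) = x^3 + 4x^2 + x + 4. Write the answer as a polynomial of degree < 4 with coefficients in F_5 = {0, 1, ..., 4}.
a(x)^(-1) ≡ 3x^3 + 3x^2 + x + 2 (mod f(x))

Since f is irreducible over F_5, F_5[x]/(f) is a field and a(x) ≠ 0 has an inverse. Apply the extended Euclidean algorithm to f(x) and a(x) in F_5[x]: f(x) = (x + 4)·a(x) + (3x^2 + x + 3);  a(x) = (2x + 4)·(3x^2 + x + 3) + (x + 2);  (3x^2 + x + 3) = (3x)·(x + 2) + (3). The last nonzero remainder is the constant 3 = gcd(f, a) in F_5. Back-substituting through the division chain expresses 3 = s(x)·a(x) + t(x)·f(x) with s(x) ≡ 4x^3 + 4x^2 + 3x + 1 (mod f), so (4x^3 + 4x^2 + 3x + 1)·a(x) ≡ 3 (mod f). Multiplying by 3^(-1) ≡ 2 in F_5 gives a(x)^(-1) ≡ 2·(4x^3 + 4x^2 + 3x + 1) ≡ 3x^3 + 3x^2 + x + 2 (mod f). Check: (x^3 + 4x^2 + x + 4)·(3x^3 + 3x^2 + x + 2) = 3x^6 + x^4 + x^3 + x^2 + x + 3 ≡ 1 (mod x^4 + 3x^3 + 4x + 4).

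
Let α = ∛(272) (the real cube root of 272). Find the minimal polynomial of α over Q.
m_α(x) = x^3 - 272

α satisfies α^3 = 272, so x^3 - 272 annihilates α. By the rational root test, a rational root p/q (in lowest terms) of x^3 - 272 would satisfy p^3 = 272 q^3, forcing q = 1 and p^3 = 272; but 272 is not a perfect cube, contradiction. A monic cubic over Q with no rational root is irreducible (any nontrivial factorization would include a linear factor). Hence x^3 - 272 is the minimal polynomial of α, and in particular [Q(α):Q] = 3.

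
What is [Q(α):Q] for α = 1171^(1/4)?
[Q(α):Q] = 4

α is a root of x^4 - 1171. By Eisenstein's criterion at the prime p = 1171 (which divides the constant term 1171 but p^2 = 1371241 does not, since 1171 is squarefree), x^4 - 1171 is irreducible over Q. Hence [Q(α):Q] = 4.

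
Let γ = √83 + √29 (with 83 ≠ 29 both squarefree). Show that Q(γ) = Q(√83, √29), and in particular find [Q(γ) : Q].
[Q(γ) : Q] = 4 (equivalently, Q(γ) = Q(√83, √29))

Obviously Q(γ) ⊆ Q(√83, √29), and [Q(√83, √29):Q] = 4 (since 83, 29 are distinct squarefree integers > 1 with 2407 not a perfect square). To show equality we compute the minimal polynomial of γ. From γ = √83 + √29: γ^2 = 83 + 2√(2407) + 29 = 112 + 2√(2407), so γ^2 - 112 = 2√(2407); squaring, (γ^2 - 112)^2 = 4·2407, i.e. γ^4 - 224γ^2 + 12544 - 9628 = 0, i.e. γ^4 - 224γ^2 + 2916 = 0. So γ is a root of x^4 - 224x^2 + 2916. This polynomial is irreducible over Q: it has no rational root (each ±√83 ± √29 is irrational), and any factorization into two quadratics over Q would force √(2407) ∈ Q (pairing opposite roots) or √83, √29 ∈ Q (other pairings), all impossible. Hence [Q(γ):Q] = 4 = [Q(√83, √29):Q], so Q(γ) = Q(√83, √29).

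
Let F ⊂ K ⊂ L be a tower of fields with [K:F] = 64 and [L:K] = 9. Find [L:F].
[L:F] = 576

The tower law says that for any tower of field extensions F ⊂ K ⊂ L with finite degrees, [L:F] = [L:K] · [K:F]. Here this gives [L:F] = 9 · 64 = 576.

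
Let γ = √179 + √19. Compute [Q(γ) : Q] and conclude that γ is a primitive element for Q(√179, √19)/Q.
[Q(γ) : Q] = 4 (equivalently, Q(γ) = Q(√179, √19))

Obviously Q(γ) ⊆ Q(√179, √19), and [Q(√179, √19):Q] = 4 (since 179, 19 are distinct squarefree integers > 1 with 3401 not a perfect square). To show equality we compute the minimal polynomial of γ. From γ = √179 + √19: γ^2 = 179 + 2√(3401) + 19 = 198 + 2√(3401), so γ^2 - 198 = 2√(3401); squaring, (γ^2 - 198)^2 = 4·3401, i.e. γ^4 - 396γ^2 + 39204 - 13604 = 0, i.e. γ^4 - 396γ^2 + 25600 = 0. So γ is a root of x^4 - 396x^2 + 25600. This polynomial is irreducible over Q: it has no rational root (each ±√179 ± √19 is irrational), and any factorization into two quadratics over Q would force √(3401) ∈ Q (pairing opposite roots) or √179, √19 ∈ Q (other pairings), all impossible. Hence [Q(γ):Q] = 4 = [Q(√179, √19):Q], so Q(γ) = Q(√179, √19).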